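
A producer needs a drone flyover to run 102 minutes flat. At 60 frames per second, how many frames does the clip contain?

367200 frames

102 min = 6120 s.
Frames = 6120 × 60 = 367200.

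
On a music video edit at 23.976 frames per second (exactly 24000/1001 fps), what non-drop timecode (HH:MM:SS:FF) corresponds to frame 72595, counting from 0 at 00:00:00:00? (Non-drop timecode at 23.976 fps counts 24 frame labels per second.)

00:50:24:19

72595 ÷ 24 = 3024 full seconds, remainder 19 frames.
3024 s = 0 h 50 min 24 s.
Timecode: 00:50:24:19.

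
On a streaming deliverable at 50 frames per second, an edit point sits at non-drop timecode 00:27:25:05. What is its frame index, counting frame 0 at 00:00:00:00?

Total seconds to the label: (0 × 3600 + 27 × 60 + 25) = 1645.
Frame index = 1645 × 50 + 5 = 82255.

82255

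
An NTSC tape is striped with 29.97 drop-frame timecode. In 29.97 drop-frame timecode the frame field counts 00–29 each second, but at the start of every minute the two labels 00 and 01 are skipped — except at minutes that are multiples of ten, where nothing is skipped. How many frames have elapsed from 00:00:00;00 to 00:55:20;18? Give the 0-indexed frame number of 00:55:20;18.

As if non-drop at 30 labels/s: (0 × 3600 + 55 × 60 + 20) × 30 + 18 = 99618.
Minute boundaries passed: 55; those not divisible by 10: 55 − 5 = 50; dropped labels = 2 × 50 = 100.
Actual frame index = 99618 − 100 = 99518.

99518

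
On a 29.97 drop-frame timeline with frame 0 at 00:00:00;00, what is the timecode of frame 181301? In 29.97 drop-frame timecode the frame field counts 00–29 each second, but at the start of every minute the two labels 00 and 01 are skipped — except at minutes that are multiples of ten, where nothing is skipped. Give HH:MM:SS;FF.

01:40:49;11

Ten DF minutes hold 17982 frames, so frame 181301 lies in block 10 (frames 179820–197801) with 1481 frames into that block.
The block's first minute is 1800 frames and the rest 1798 each; 1481 frames reaches minute 0, so 10 × 18 + 0 × 2 = 180 labels have been skipped so far.
Adding those back, label number 181301 + 180 = 181481 at 30 labels/s is 6049 s + 11 f = 1 h 40 min 49 s frame 11, i.e. 01:40:49;11.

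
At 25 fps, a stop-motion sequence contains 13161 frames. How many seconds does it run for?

Running time = 13161 / (25) = 526.44 s.

526.44 seconds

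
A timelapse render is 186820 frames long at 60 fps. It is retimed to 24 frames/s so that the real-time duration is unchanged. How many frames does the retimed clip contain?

Target frames = source frames × (target rate / source rate) = 186820 × (24)/(60) = 186820 × 2/5 = 74728.

74728 frames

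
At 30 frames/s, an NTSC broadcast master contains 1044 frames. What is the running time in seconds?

34.8 seconds

Running time = 1044 / (30) = 34.8 s.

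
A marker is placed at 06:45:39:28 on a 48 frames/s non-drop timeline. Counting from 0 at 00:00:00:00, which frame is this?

Total seconds to the label: (6 × 3600 + 45 × 60 + 39) = 24339.
Frame index = 24339 × 48 + 28 = 1168300.

frame 1168300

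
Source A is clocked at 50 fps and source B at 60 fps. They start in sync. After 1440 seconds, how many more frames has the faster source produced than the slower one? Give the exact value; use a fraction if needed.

14400 frames

A emits 50 × 1440 = 72000 frames; B emits 60 × 1440 = 86400.
Difference = 14400 frames; B is ahead of A.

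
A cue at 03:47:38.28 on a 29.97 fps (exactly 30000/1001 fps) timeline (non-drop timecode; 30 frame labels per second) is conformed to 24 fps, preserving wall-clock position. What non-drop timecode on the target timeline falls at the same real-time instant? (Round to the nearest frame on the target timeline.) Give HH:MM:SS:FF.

Source frame index: (3×3600 + 47×60 + 38) × 30 + 28 = 409768.
Real time: 409768 / (30000/1001) = 51272221/3750 s.
Target frame: (51272221/3750) × (24) = 205088884/625 ≈ 328142.214 → 328142.
At 24 labels/s: frame 328142 → 03:47:52:14.

03:47:52:14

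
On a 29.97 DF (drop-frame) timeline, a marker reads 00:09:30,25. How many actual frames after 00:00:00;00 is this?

17107

Complete 10-minute blocks: 0, each 17982 frames → 0.
Remaining 9 whole minutes in the current block: 1800 + 8 × 1798 = 16184 frames.
Within the current minute: 30 × 30 + 25 − 2 = 923 (labels ;00/;01 skipped at this minute). Total = 0 + 16184 + 923 = 17107.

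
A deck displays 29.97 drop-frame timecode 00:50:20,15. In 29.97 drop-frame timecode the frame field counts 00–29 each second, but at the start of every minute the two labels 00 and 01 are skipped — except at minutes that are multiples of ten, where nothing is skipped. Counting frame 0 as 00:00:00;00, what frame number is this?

As if non-drop at 30 labels/s: (0 × 3600 + 50 × 60 + 20) × 30 + 15 = 90615.
Minute boundaries passed: 50; those not divisible by 10: 50 − 5 = 45; dropped labels = 2 × 45 = 90.
Actual frame index = 90615 − 90 = 90525.

90525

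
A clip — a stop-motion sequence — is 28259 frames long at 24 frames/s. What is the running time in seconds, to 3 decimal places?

Running time = 28259 × 1/24 = 28259/24 s ≈ 1177.458 s.

1177.458 seconds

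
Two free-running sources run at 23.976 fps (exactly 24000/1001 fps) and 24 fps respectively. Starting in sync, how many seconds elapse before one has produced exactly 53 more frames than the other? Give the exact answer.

53053/24 seconds

The gap grows by |24 − 24000/1001| = 24/1001 frames per second.
Time for a 53-frame gap: 53 ÷ (24/1001) = 53053/24 s.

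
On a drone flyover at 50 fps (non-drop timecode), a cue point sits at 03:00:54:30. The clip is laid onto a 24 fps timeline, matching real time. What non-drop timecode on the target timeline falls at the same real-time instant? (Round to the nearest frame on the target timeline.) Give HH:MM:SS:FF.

03:00:54:14

Source frame index: (3×3600 + 0×60 + 54) × 50 + 30 = 542730.
Real time: 542730 / (50) = 54273/5 s.
Target frame: (54273/5) × (24) = 1302552/5 ≈ 260510.400 → 260510.
At 24 labels/s: frame 260510 → 03:00:54:14.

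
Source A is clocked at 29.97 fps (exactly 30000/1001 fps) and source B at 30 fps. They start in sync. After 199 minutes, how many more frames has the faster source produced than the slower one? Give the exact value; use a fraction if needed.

199 min = 11940 s.
A emits 30000/1001 × 11940 = 358200000/1001 frames; B emits 30 × 11940 = 358200.
Difference = 358200/1001 frames (≈ 357.8422); B is ahead of A.

358200/1001 frames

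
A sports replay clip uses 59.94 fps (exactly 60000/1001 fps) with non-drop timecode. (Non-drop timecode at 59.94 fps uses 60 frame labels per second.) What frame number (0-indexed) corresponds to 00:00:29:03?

Total seconds to the label: (0 × 3600 + 0 × 60 + 29) = 29.
Frame index = 29 × 60 + 3 = 1743.

1743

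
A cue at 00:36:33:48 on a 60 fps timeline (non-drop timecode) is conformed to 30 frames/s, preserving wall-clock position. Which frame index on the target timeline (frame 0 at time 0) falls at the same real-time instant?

Source frame index: (0×3600 + 36×60 + 33) × 60 + 48 = 131628.
Real time: 131628 / (60) = 10969/5 s.
Target frame: (10969/5) × (30) = 65814.

frame 65814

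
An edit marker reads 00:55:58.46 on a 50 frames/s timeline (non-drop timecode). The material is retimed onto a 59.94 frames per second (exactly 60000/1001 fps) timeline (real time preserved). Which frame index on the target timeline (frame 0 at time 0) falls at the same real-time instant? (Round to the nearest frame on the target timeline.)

Source frame index: (0×3600 + 55×60 + 58) × 50 + 46 = 167946.
Real time: 167946 / (50) = 83973/25 s.
Target frame: (83973/25) × (60000/1001) = 201535200/1001 ≈ 201333.866 → 201334.

frame 201334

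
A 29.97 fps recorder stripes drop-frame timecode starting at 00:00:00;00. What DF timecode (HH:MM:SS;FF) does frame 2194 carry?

00:01:13;06

Ten DF minutes hold 17982 frames, so frame 2194 lies in block 0 (frames 0–17981) with 2194 frames into that block.
The block's first minute is 1800 frames and the rest 1798 each; 2194 frames reaches minute 1, so 0 × 18 + 1 × 2 = 2 labels have been skipped so far.
Adding those back, label number 2194 + 2 = 2196 at 30 labels/s is 73 s + 6 f = 0 h 1 min 13 s frame 6, i.e. 00:01:13;06.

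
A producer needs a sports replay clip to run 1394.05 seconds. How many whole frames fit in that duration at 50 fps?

Frames = 1394.05 × 50 = 139405/2 ≈ 69702.5000.
Complete frames: 69702.

69702 frames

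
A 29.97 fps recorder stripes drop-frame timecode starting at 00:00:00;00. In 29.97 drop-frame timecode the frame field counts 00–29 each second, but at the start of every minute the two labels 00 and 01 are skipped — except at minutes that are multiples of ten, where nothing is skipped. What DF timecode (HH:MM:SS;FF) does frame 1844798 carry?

17:05:54;24

Each 10-minute DF block holds 10 × 60 × 30 − 9 × 2 = 17982 frames. 1844798 ÷ 17982 → 102 full blocks, remainder 10634.
Within the partial block the first minute is 1800 frames and each further minute 1798, so 5 further minute boundaries passed. Total skipped labels = 18 × 102 + 2 × 5 = 1846.
Non-drop label index = 1844798 + 1846 = 1846644; at 30 labels/s that is 17:05:54:24, i.e. DF 17:05:54;24.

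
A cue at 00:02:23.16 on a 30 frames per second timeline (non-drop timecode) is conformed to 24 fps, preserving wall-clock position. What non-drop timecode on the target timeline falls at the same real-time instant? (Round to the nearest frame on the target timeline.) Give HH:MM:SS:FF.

00:02:23:13

Source frame index: (0×3600 + 2×60 + 23) × 30 + 16 = 4306.
Real time: 4306 / (30) = 2153/15 s.
Target frame: (2153/15) × (24) = 17224/5 ≈ 3444.800 → 3445.
At 24 labels/s: frame 3445 → 00:02:23:13.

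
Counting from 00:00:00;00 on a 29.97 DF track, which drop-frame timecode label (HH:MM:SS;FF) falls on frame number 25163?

Each 10-minute DF block holds 10 × 60 × 30 − 9 × 2 = 17982 frames. 25163 ÷ 17982 → 1 full block, remainder 7181.
Within the partial block the first minute is 1800 frames and each further minute 1798, so 3 further minute boundaries passed. Total skipped labels = 18 × 1 + 2 × 3 = 24.
Non-drop label index = 25163 + 24 = 25187; at 30 labels/s that is 00:13:59:17, i.e. DF 00:13:59;17.

00:13:59;17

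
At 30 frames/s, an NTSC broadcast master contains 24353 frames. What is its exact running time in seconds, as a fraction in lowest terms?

24353/30 seconds

Running time = 24353 ÷ (30) = 24353 × 1/30 = 24353/30 s.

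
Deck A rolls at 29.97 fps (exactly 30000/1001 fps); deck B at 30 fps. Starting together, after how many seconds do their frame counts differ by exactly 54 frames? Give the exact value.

1801.8 seconds

The gap grows by |30 − 30000/1001| = 30/1001 frames per second.
Time for a 54-frame gap: 54 ÷ (30/1001) = 1801.8 s.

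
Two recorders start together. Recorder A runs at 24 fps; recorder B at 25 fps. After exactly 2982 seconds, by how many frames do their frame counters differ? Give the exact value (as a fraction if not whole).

A emits 24 × 2982 = 71568 frames; B emits 25 × 2982 = 74550.
Difference = 2982 frames; B is ahead of A.

2982 frames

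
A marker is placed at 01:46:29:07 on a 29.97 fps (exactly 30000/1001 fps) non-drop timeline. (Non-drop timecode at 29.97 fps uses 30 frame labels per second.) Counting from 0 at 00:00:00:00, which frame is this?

frame 191677

Total seconds to the label: (1 × 3600 + 46 × 60 + 29) = 6389.
Frame index = 6389 × 30 + 7 = 191677.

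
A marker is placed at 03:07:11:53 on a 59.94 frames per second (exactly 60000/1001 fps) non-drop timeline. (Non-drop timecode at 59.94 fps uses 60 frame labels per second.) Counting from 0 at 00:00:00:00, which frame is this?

frame 673913

Total seconds to the label: (3 × 3600 + 7 × 60 + 11) = 11231.
Frame index = 11231 × 60 + 53 = 673913.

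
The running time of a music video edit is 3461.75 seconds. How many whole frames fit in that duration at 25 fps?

86543 frames

Frames = 3461.75 × 25 = 346175/4 ≈ 86543.7500.
Complete frames: 86543.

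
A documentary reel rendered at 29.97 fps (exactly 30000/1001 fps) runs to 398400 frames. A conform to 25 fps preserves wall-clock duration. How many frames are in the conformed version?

Target frames = source frames × (target rate / source rate) = 398400 × (25)/(30000/1001) = 398400 × 1001/1200 = 332332.

332332 frames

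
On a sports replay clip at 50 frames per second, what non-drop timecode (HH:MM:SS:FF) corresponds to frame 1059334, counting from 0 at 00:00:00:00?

05:53:06:34

1059334 ÷ 50 = 21186 full seconds, remainder 34 frames.
21186 s = 5 h 53 min 6 s.
Timecode: 05:53:06:34.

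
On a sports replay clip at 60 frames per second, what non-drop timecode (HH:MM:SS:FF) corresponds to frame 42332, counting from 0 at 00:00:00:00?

42332 ÷ 60 = 705 full seconds, remainder 32 frames.
705 s = 0 h 11 min 45 s.
Timecode: 00:11:45:32.

00:11:45:32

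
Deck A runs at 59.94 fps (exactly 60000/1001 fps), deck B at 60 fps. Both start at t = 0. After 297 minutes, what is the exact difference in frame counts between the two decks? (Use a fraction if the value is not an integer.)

97200/91 frames

297 min = 17820 s.
A emits 60000/1001 × 17820 = 97200000/91 frames; B emits 60 × 17820 = 1069200.
Difference = 97200/91 frames (≈ 1068.1319); B is ahead of A.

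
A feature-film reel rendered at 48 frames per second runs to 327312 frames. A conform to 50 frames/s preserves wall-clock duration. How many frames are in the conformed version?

340950 frames

Target frames = source frames × (target rate / source rate) = 327312 × (50)/(48) = 327312 × 25/24 = 340950.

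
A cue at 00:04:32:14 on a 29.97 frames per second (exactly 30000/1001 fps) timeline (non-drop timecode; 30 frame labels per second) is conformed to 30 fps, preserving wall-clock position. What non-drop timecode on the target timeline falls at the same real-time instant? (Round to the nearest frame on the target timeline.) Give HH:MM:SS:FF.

Source frame index: (0×3600 + 4×60 + 32) × 30 + 14 = 8174.
Real time: 8174 / (30000/1001) = 4091087/15000 s.
Target frame: (4091087/15000) × (30) = 4091087/500 ≈ 8182.174 → 8182.
At 30 labels/s: frame 8182 → 00:04:32:22.

00:04:32:22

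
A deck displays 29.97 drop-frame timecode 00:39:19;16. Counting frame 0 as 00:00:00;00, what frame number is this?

70714

As if non-drop at 30 labels/s: (0 × 3600 + 39 × 60 + 19) × 30 + 16 = 70786.
Minute boundaries passed: 39; those not divisible by 10: 39 − 3 = 36; dropped labels = 2 × 36 = 72.
Actual frame index = 70786 − 72 = 70714.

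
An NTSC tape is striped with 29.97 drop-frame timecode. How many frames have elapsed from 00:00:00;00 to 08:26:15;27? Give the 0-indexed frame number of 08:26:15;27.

Complete 10-minute blocks: 50, each 17982 frames → 899100.
Remaining 6 whole minutes in the current block: 1800 + 5 × 1798 = 10790 frames.
Within the current minute: 15 × 30 + 27 − 2 = 475 (labels ;00/;01 skipped at this minute). Total = 899100 + 10790 + 475 = 910365.

910365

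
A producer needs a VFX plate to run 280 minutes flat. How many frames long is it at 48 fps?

280 min = 16800 s.
Frames = 16800 × 48 = 806400.

806400 frames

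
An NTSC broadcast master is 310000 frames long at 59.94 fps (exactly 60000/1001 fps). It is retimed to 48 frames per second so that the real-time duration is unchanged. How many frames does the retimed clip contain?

248248 frames

Target frames = source frames × (target rate / source rate) = 310000 × (48)/(60000/1001) = 310000 × 1001/1250 = 248248.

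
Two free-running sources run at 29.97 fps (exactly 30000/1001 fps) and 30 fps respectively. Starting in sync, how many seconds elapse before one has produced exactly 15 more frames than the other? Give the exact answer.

500.5 seconds

The gap grows by |30 − 30000/1001| = 30/1001 frames per second.
Time for a 15-frame gap: 15 ÷ (30/1001) = 500.5 s.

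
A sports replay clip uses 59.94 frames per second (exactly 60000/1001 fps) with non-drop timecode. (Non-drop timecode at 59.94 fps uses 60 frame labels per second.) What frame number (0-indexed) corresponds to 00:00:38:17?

Total seconds to the label: (0 × 3600 + 0 × 60 + 38) = 38.
Frame index = 38 × 60 + 17 = 2297.

2297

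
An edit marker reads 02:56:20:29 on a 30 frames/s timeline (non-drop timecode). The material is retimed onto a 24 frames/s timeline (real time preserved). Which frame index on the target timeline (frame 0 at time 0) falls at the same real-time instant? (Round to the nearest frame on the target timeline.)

frame 253943

Source frame index: (2×3600 + 56×60 + 20) × 30 + 29 = 317429.
Real time: 317429 / (30) = 317429/30 s.
Target frame: (317429/30) × (24) = 1269716/5 ≈ 253943.200 → 253943.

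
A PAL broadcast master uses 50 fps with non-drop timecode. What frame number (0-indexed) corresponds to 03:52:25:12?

697262

Total seconds to the label: (3 × 3600 + 52 × 60 + 25) = 13945.
Frame index = 13945 × 50 + 12 = 697262.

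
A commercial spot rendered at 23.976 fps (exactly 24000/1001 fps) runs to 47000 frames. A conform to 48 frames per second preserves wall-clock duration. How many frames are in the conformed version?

94094 frames

Target frames = source frames × (target rate / source rate) = 47000 × (48)/(24000/1001) = 47000 × 1001/500 = 94094.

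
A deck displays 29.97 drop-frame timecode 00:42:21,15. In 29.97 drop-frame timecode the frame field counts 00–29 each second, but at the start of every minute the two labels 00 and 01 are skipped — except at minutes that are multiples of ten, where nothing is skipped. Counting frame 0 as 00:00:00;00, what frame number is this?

76169

As if non-drop at 30 labels/s: (0 × 3600 + 42 × 60 + 21) × 30 + 15 = 76245.
Minute boundaries passed: 42; those not divisible by 10: 42 − 4 = 38; dropped labels = 2 × 38 = 76.
Actual frame index = 76245 − 76 = 76169.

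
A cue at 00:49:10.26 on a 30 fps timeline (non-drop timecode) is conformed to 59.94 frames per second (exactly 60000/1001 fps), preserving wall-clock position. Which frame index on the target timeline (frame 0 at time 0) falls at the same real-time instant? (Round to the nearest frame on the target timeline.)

frame 176875

Source frame index: (0×3600 + 49×60 + 10) × 30 + 26 = 88526.
Real time: 88526 / (30) = 44263/15 s.
Target frame: (44263/15) × (60000/1001) = 177052000/1001 ≈ 176875.125 → 176875.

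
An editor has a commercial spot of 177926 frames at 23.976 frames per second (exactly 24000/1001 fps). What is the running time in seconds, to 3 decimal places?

Running time = 177926 × 1001/24000 = 89051963/12000 s ≈ 7420.997 s.

7420.997 seconds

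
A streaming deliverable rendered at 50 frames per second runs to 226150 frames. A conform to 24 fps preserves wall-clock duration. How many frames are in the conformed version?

Target frames = source frames × (target rate / source rate) = 226150 × (24)/(50) = 226150 × 12/25 = 108552.

108552 frames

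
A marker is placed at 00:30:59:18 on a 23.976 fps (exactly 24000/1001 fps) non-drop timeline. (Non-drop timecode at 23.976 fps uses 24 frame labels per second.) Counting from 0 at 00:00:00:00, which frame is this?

44634

Total seconds to the label: (0 × 3600 + 30 × 60 + 59) = 1859.
Frame index = 1859 × 24 + 18 = 44634.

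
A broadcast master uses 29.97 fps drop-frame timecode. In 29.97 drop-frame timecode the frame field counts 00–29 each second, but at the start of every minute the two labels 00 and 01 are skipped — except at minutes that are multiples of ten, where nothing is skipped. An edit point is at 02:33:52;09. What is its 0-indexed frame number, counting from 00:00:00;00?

276693

Complete 10-minute blocks: 15, each 17982 frames → 269730.
Remaining 3 whole minutes in the current block: 1800 + 2 × 1798 = 5396 frames.
Within the current minute: 52 × 30 + 9 − 2 = 1567 (labels ;00/;01 skipped at this minute). Total = 269730 + 5396 + 1567 = 276693.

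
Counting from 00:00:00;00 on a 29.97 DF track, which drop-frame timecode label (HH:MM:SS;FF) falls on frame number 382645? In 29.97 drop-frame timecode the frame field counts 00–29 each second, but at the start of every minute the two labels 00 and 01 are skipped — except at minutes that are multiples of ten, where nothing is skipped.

Ten DF minutes hold 17982 frames, so frame 382645 lies in block 21 (frames 377622–395603) with 5023 frames into that block.
The block's first minute is 1800 frames and the rest 1798 each; 5023 frames reaches minute 2, so 21 × 18 + 2 × 2 = 382 labels have been skipped so far.
Adding those back, label number 382645 + 382 = 383027 at 30 labels/s is 12767 s + 17 f = 3 h 32 min 47 s frame 17, i.e. 03:32:47;17.

03:32:47;17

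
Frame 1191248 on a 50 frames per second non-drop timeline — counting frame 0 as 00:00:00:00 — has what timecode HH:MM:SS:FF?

06:37:04:48

1191248 ÷ 50 = 23824 full seconds, remainder 48 frames.
23824 s = 6 h 37 min 4 s.
Timecode: 06:37:04:48.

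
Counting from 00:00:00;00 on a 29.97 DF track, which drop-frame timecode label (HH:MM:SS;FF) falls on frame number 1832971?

16:59:20;07

Ten DF minutes hold 17982 frames, so frame 1832971 lies in block 101 (frames 1816182–1834163) with 16789 frames into that block.
The block's first minute is 1800 frames and the rest 1798 each; 16789 frames reaches minute 9, so 101 × 18 + 9 × 2 = 1836 labels have been skipped so far.
Adding those back, label number 1832971 + 1836 = 1834807 at 30 labels/s is 61160 s + 7 f = 16 h 59 min 20 s frame 7, i.e. 16:59:20;07.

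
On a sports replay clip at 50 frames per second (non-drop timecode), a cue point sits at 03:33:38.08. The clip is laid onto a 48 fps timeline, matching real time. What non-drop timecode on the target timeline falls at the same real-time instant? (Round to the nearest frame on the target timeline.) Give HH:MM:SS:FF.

03:33:38:08

Source frame index: (3×3600 + 33×60 + 38) × 50 + 8 = 640908.
Real time: 640908 / (50) = 320454/25 s.
Target frame: (320454/25) × (48) = 15381792/25 ≈ 615271.680 → 615272.
At 48 labels/s: frame 615272 → 03:33:38:08.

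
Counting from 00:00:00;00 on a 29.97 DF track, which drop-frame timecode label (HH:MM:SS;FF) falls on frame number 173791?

Each 10-minute DF block holds 10 × 60 × 30 − 9 × 2 = 17982 frames. 173791 ÷ 17982 → 9 full blocks, remainder 11953.
Within the partial block the first minute is 1800 frames and each further minute 1798, so 6 further minute boundaries passed. Total skipped labels = 18 × 9 + 2 × 6 = 174.
Non-drop label index = 173791 + 174 = 173965; at 30 labels/s that is 01:36:38:25, i.e. DF 01:36:38;25.

01:36:38;25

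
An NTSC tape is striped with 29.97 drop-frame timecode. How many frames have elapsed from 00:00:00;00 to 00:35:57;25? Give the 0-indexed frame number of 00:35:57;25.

64671

As if non-drop at 30 labels/s: (0 × 3600 + 35 × 60 + 57) × 30 + 25 = 64735.
Minute boundaries passed: 35; those not divisible by 10: 35 − 3 = 32; dropped labels = 2 × 32 = 64.
Actual frame index = 64735 − 64 = 64671.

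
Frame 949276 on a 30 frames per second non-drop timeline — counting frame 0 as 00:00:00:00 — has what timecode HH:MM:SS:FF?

08:47:22:16

949276 ÷ 30 = 31642 full seconds, remainder 16 frames.
31642 s = 8 h 47 min 22 s.
Timecode: 08:47:22:16.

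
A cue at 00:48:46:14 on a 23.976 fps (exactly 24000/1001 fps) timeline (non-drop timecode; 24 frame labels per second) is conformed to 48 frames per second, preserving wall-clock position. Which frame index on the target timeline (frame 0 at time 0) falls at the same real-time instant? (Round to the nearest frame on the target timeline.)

frame 140616

Source frame index: (0×3600 + 48×60 + 46) × 24 + 14 = 70238.
Real time: 70238 / (24000/1001) = 35154119/12000 s.
Target frame: (35154119/12000) × (48) = 35154119/250 ≈ 140616.476 → 140616.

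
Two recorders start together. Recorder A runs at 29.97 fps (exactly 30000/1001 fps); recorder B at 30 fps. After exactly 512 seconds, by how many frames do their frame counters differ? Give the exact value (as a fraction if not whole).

15360/1001 frames

A emits 30000/1001 × 512 = 15360000/1001 frames; B emits 30 × 512 = 15360.
Difference = 15360/1001 frames (≈ 15.3447); B is ahead of A.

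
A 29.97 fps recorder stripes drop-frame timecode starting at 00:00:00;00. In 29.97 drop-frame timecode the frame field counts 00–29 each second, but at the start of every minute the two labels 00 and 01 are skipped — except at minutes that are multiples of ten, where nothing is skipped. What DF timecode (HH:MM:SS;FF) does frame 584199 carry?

Ten DF minutes hold 17982 frames, so frame 584199 lies in block 32 (frames 575424–593405) with 8775 frames into that block.
The block's first minute is 1800 frames and the rest 1798 each; 8775 frames reaches minute 4, so 32 × 18 + 4 × 2 = 584 labels have been skipped so far.
Adding those back, label number 584199 + 584 = 584783 at 30 labels/s is 19492 s + 23 f = 5 h 24 min 52 s frame 23, i.e. 05:24:52;23.

05:24:52;23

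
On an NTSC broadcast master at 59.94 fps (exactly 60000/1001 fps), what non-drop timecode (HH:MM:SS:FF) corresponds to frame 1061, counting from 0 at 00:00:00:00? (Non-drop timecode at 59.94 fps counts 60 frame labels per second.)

00:00:17:41

1061 ÷ 60 = 17 full seconds, remainder 41 frames.
17 s = 0 h 0 min 17 s.
Timecode: 00:00:17:41.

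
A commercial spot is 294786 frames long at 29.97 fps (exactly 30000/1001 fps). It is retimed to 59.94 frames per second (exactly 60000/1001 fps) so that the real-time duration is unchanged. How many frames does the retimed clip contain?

589572 frames

Target frames = source frames × (target rate / source rate) = 294786 × (60000/1001)/(30000/1001) = 294786 × 2 = 589572.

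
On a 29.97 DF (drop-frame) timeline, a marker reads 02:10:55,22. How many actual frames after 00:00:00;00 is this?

235438

Complete 10-minute blocks: 13, each 17982 frames → 233766.
Remaining 0 whole minutes in the current block: 0 frames.
Within the current minute: 55 × 30 + 22 = 1672. Total = 233766 + 0 + 1672 = 235438.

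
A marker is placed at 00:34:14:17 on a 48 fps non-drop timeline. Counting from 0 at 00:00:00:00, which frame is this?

98609

Total seconds to the label: (0 × 3600 + 34 × 60 + 14) = 2054.
Frame index = 2054 × 48 + 17 = 98609.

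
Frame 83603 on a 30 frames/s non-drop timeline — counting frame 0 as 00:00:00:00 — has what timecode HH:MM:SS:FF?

00:46:26:23

83603 ÷ 30 = 2786 full seconds, remainder 23 frames.
2786 s = 0 h 46 min 26 s.
Timecode: 00:46:26:23.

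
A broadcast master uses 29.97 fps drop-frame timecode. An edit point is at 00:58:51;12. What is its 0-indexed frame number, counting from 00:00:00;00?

105836

Complete 10-minute blocks: 5, each 17982 frames → 89910.
Remaining 8 whole minutes in the current block: 1800 + 7 × 1798 = 14386 frames.
Within the current minute: 51 × 30 + 12 − 2 = 1540 (labels ;00/;01 skipped at this minute). Total = 89910 + 14386 + 1540 = 105836.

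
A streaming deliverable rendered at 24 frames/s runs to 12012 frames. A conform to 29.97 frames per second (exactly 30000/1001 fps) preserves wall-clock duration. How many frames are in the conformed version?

15000 frames

Target frames = source frames × (target rate / source rate) = 12012 × (30000/1001)/(24) = 12012 × 1250/1001 = 15000.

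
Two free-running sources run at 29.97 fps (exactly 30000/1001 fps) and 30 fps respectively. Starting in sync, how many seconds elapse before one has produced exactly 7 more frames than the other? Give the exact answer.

The gap grows by |30 − 30000/1001| = 30/1001 frames per second.
Time for a 7-frame gap: 7 ÷ (30/1001) = 7007/30 s.

7007/30 seconds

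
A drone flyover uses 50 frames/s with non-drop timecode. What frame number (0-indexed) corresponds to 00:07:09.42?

Total seconds to the label: (0 × 3600 + 7 × 60 + 9) = 429.
Frame index = 429 × 50 + 42 = 21492.

21492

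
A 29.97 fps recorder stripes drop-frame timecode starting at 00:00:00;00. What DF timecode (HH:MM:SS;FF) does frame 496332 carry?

Ten DF minutes hold 17982 frames, so frame 496332 lies in block 27 (frames 485514–503495) with 10818 frames into that block.
The block's first minute is 1800 frames and the rest 1798 each; 10818 frames reaches minute 6, so 27 × 18 + 6 × 2 = 498 labels have been skipped so far.
Adding those back, label number 496332 + 498 = 496830 at 30 labels/s is 16561 s + 0 f = 4 h 36 min 1 s frame 0, i.e. 04:36:01;00.

04:36:01;00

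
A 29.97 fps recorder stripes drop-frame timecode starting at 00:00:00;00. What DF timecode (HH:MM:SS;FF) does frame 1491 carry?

Ten DF minutes hold 17982 frames, so frame 1491 lies in block 0 (frames 0–17981) with 1491 frames into that block.
The block's first minute is 1800 frames and the rest 1798 each; 1491 frames reaches minute 0, so 0 × 18 + 0 × 2 = 0 labels have been skipped so far.
Adding those back, label number 1491 + 0 = 1491 at 30 labels/s is 49 s + 21 f = 0 h 0 min 49 s frame 21, i.e. 00:00:49;21.

00:00:49;21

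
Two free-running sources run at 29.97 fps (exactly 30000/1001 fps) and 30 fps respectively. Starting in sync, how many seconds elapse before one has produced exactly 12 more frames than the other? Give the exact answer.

The gap grows by |30 − 30000/1001| = 30/1001 frames per second.
Time for a 12-frame gap: 12 ÷ (30/1001) = 400.4 s.

400.4 seconds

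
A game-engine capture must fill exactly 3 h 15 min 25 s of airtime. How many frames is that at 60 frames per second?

3 h 15 min 25 s = 11725 s.
Frames = 11725 × 60 = 703500.

703500 frames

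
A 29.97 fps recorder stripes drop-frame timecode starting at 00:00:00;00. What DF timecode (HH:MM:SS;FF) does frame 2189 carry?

Each 10-minute DF block holds 10 × 60 × 30 − 9 × 2 = 17982 frames. 2189 ÷ 17982 → 0 full blocks, remainder 2189.
Within the partial block the first minute is 1800 frames and each further minute 1798, so 1 further minute boundary passed. Total skipped labels = 18 × 0 + 2 × 1 = 2.
Non-drop label index = 2189 + 2 = 2191; at 30 labels/s that is 00:01:13:01, i.e. DF 00:01:13;01.

00:01:13;01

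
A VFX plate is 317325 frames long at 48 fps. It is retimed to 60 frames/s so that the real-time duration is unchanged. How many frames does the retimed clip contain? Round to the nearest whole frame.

396656 frames

Frames at target rate = 317325 × (60) / (48) = 1586625/4 ≈ 396656.250.
Nearest whole frame: 396656.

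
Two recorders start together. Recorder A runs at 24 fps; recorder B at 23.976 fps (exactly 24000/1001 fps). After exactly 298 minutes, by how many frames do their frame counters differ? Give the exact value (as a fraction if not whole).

298 min = 17880 s.
A emits 24 × 17880 = 429120 frames; B emits 24000/1001 × 17880 = 429120000/1001.
Difference = 429120/1001 frames (≈ 428.6913); B is behind A.

429120/1001 frames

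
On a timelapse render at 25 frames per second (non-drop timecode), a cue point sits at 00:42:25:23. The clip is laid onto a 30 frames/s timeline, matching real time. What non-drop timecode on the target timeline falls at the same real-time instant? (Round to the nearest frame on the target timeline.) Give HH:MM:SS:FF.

00:42:25:28

Source frame index: (0×3600 + 42×60 + 25) × 25 + 23 = 63648.
Real time: 63648 / (25) = 63648/25 s.
Target frame: (63648/25) × (30) = 381888/5 ≈ 76377.600 → 76378.
At 30 labels/s: frame 76378 → 00:42:25:28.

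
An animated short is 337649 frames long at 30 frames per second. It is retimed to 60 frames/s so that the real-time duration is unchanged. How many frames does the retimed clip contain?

675298 frames

Frames at target rate = 337649 × (60) / (30) = 675298.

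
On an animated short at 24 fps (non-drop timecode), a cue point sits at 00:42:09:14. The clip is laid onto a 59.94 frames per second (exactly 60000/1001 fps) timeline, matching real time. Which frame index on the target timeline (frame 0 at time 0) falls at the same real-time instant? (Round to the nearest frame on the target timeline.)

Source frame index: (0×3600 + 42×60 + 9) × 24 + 14 = 60710.
Real time: 60710 / (24) = 30355/12 s.
Target frame: (30355/12) × (60000/1001) = 11675000/77 ≈ 151623.377 → 151623.

frame 151623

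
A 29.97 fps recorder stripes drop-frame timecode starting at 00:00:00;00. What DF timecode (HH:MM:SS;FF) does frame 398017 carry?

03:41:20;15

Ten DF minutes hold 17982 frames, so frame 398017 lies in block 22 (frames 395604–413585) with 2413 frames into that block.
The block's first minute is 1800 frames and the rest 1798 each; 2413 frames reaches minute 1, so 22 × 18 + 1 × 2 = 398 labels have been skipped so far.
Adding those back, label number 398017 + 398 = 398415 at 30 labels/s is 13280 s + 15 f = 3 h 41 min 20 s frame 15, i.e. 03:41:20;15.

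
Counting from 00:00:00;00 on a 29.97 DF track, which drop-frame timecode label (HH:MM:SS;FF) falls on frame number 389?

Ten DF minutes hold 17982 frames, so frame 389 lies in block 0 (frames 0–17981) with 389 frames into that block.
The block's first minute is 1800 frames and the rest 1798 each; 389 frames reaches minute 0, so 0 × 18 + 0 × 2 = 0 labels have been skipped so far.
Adding those back, label number 389 + 0 = 389 at 30 labels/s is 12 s + 29 f = 0 h 0 min 12 s frame 29, i.e. 00:00:12;29.

00:00:12;29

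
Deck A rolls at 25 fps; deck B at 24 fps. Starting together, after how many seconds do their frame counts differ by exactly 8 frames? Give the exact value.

The gap grows by |24 − 25| = 1 frame per second.
Time for a 8-frame gap: 8 ÷ (1) = 8 s.

8 seconds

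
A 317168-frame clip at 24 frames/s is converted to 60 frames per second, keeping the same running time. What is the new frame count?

792920 frames

Target frames = source frames × (target rate / source rate) = 317168 × (60)/(24) = 317168 × 5/2 = 792920.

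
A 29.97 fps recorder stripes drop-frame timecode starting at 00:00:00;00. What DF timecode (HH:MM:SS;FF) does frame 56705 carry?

00:31:32;01

Each 10-minute DF block holds 10 × 60 × 30 − 9 × 2 = 17982 frames. 56705 ÷ 17982 → 3 full blocks, remainder 2759.
Within the partial block the first minute is 1800 frames and each further minute 1798, so 1 further minute boundary passed. Total skipped labels = 18 × 3 + 2 × 1 = 56.
Non-drop label index = 56705 + 56 = 56761; at 30 labels/s that is 00:31:32:01, i.e. DF 00:31:32;01.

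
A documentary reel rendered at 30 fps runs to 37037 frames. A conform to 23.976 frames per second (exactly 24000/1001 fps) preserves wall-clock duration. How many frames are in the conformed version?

29600 frames

Target frames = source frames × (target rate / source rate) = 37037 × (24000/1001)/(30) = 37037 × 800/1001 = 29600.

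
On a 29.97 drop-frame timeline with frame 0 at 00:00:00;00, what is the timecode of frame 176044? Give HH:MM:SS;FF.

01:37:54;00

Each 10-minute DF block holds 10 × 60 × 30 − 9 × 2 = 17982 frames. 176044 ÷ 17982 → 9 full blocks, remainder 14206.
Within the partial block the first minute is 1800 frames and each further minute 1798, so 7 further minute boundaries passed. Total skipped labels = 18 × 9 + 2 × 7 = 176.
Non-drop label index = 176044 + 176 = 176220; at 30 labels/s that is 01:37:54:00, i.e. DF 01:37:54;00.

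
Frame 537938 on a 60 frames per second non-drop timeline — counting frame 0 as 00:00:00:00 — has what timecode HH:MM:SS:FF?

537938 ÷ 60 = 8965 full seconds, remainder 38 frames.
8965 s = 2 h 29 min 25 s.
Timecode: 02:29:25:38.

02:29:25:38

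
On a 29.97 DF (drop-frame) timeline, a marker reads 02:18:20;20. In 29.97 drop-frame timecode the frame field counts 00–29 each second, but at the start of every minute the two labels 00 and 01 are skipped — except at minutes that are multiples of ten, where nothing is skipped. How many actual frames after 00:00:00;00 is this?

248770

Complete 10-minute blocks: 13, each 17982 frames → 233766.
Remaining 8 whole minutes in the current block: 1800 + 7 × 1798 = 14386 frames.
Within the current minute: 20 × 30 + 20 − 2 = 618 (labels ;00/;01 skipped at this minute). Total = 233766 + 14386 + 618 = 248770.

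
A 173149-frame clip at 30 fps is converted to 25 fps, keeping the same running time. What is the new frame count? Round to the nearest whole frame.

144291 frames

Frames at target rate = 173149 × (25) / (30) = 865745/6 ≈ 144290.833.
Nearest whole frame: 144291.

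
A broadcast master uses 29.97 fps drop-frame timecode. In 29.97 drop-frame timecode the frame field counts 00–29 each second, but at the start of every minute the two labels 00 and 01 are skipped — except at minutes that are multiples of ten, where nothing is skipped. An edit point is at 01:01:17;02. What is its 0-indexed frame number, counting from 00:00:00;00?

110202

As if non-drop at 30 labels/s: (1 × 3600 + 1 × 60 + 17) × 30 + 2 = 110312.
Minute boundaries passed: 61; those not divisible by 10: 61 − 6 = 55; dropped labels = 2 × 55 = 110.
Actual frame index = 110312 − 110 = 110202.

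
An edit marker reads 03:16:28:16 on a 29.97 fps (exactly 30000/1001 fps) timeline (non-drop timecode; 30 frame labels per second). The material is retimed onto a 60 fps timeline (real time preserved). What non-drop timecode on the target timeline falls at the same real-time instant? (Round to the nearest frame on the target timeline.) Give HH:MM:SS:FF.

03:16:40:19

Source frame index: (3×3600 + 16×60 + 28) × 30 + 16 = 353656.
Real time: 353656 / (30000/1001) = 44251207/3750 s.
Target frame: (44251207/3750) × (60) = 88502414/125 ≈ 708019.312 → 708019.
At 60 labels/s: frame 708019 → 03:16:40:19.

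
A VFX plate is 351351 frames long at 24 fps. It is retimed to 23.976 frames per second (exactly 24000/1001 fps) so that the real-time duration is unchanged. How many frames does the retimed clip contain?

Target frames = source frames × (target rate / source rate) = 351351 × (24000/1001)/(24) = 351351 × 1000/1001 = 351000.

351000 frames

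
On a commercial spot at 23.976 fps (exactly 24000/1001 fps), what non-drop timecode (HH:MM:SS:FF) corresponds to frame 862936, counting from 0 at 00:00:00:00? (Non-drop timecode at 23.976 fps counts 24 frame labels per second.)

862936 ÷ 24 = 35955 full seconds, remainder 16 frames.
35955 s = 9 h 59 min 15 s.
Timecode: 09:59:15:16.

09:59:15:16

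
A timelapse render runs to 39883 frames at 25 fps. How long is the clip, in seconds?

1595.32 seconds

Running time = 39883 / (25) = 1595.32 s.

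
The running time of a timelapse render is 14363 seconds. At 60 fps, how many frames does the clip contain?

861780 frames

Frames = 14363 × 60 = 861780.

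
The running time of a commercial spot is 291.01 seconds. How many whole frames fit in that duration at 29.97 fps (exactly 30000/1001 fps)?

8721 frames

Frames = 291.01 × 30000/1001 = 8730300/1001 ≈ 8721.5784.
Complete frames: 8721.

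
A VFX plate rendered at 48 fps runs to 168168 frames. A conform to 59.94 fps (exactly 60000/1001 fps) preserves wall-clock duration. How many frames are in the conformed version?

Target frames = source frames × (target rate / source rate) = 168168 × (60000/1001)/(48) = 168168 × 1250/1001 = 210000.

210000 frames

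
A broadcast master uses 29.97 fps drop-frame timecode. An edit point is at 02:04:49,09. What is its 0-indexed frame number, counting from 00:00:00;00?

224455

As if non-drop at 30 labels/s: (2 × 3600 + 4 × 60 + 49) × 30 + 9 = 224679.
Minute boundaries passed: 124; those not divisible by 10: 124 − 12 = 112; dropped labels = 2 × 112 = 224.
Actual frame index = 224679 − 224 = 224455.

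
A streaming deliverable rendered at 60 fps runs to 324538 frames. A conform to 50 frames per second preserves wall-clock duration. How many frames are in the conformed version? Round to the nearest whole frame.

270448 frames

Frames at target rate = 324538 × (50) / (60) = 811345/3 ≈ 270448.333.
Nearest whole frame: 270448.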